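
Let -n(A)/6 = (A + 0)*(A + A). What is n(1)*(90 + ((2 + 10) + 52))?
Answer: -1848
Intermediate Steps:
n(A) = -12*A² (n(A) = -6*(A + 0)*(A + A) = -6*A*2*A = -12*A²)
n(1)*(90 + ((2 + 10) + 52)) = (-12*1²)*(90 + ((2 + 10) + 52)) = (-12*1)*(90 + (12 + 52)) = -12*(90 + 64) = -12*154 = -1848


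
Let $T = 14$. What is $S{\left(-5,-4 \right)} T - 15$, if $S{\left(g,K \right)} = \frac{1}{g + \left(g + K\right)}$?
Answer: $-16$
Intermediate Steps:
$S{\left(g,K \right)} = \frac{1}{K + 2 g}$ ($S{\left(g,K \right)} = \frac{1}{g + \left(K + g\right)} = \frac{1}{K + 2 g}$)
$S{\left(-5,-4 \right)} T - 15 = \frac{1}{-4 + 2 \left(-5\right)} 14 - 15 = \frac{1}{-4 - 10} \cdot 14 - 15 = \frac{1}{-14} \cdot 14 - 15 = \left(- \frac{1}{14}\right) 14 - 15 = -1 - 15 = -16$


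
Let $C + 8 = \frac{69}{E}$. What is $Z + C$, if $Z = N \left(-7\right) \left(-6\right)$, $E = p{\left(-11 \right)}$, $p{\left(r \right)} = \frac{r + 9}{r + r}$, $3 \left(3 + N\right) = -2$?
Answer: $597$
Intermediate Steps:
$N = - \frac{11}{3}$ ($N = -3 + \frac{1}{3} \left(-2\right) = -3 - \frac{2}{3} = - \frac{11}{3} \approx -3.6667$)
$p{\left(r \right)} = \frac{9 + r}{2 r}$
$E = \frac{1}{11}$ ($E = \frac{9 - 11}{2 \left(-11\right)} = \frac{1}{2} \left(- \frac{1}{11}\right) \left(-2\right) = \frac{1}{11} \approx 0.090909$)
$Z = -154$ ($Z = \left(- \frac{11}{3}\right) \left(-7\right) \left(-6\right) = \frac{77}{3} \left(-6\right) = -154$)
$C = 751$ ($C = -8 + 69 \frac{1}{\frac{1}{11}} = -8 + 69 \cdot 11 = -8 + 759 = 751$)
$Z + C = -154 + 751 = 597$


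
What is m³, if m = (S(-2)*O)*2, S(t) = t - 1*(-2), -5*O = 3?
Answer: 0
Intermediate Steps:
O = -⅗ (O = -⅕*3 = -⅗ ≈ -0.60000)
S(t) = 2 + t (S(t) = t + 2 = 2 + t)
m = 0 (m = ((2 - 2)*(-⅗))*2 = (0*(-⅗))*2 = 0*2 = 0)
m³ = 0³ = 0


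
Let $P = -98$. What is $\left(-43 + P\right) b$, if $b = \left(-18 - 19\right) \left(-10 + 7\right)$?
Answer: $-15651$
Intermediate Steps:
$b = 111$ ($b = \left(-37\right) \left(-3\right) = 111$)
$\left(-43 + P\right) b = \left(-43 - 98\right) 111 = \left(-141\right) 111 = -15651$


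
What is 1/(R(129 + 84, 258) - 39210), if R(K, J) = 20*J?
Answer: -1/34050 ≈ -2.9369e-5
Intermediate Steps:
1/(R(129 + 84, 258) - 39210) = 1/(20*258 - 39210) = 1/(5160 - 39210) = 1/(-34050) = -1/34050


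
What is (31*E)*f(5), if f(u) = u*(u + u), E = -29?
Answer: -44950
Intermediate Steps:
f(u) = 2*u² (f(u) = u*(2*u) = 2*u²)
(31*E)*f(5) = (31*(-29))*(2*5²) = -1798*25 = -899*50 = -44950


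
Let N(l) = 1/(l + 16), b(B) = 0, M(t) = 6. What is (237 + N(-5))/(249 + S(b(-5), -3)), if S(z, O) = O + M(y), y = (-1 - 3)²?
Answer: 652/693 ≈ 0.94084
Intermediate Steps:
y = 16 (y = (-4)² = 16)
N(l) = 1/(16 + l)
S(z, O) = 6 + O (S(z, O) = O + 6 = 6 + O)
(237 + N(-5))/(249 + S(b(-5), -3)) = (237 + 1/(16 - 5))/(249 + (6 - 3)) = (237 + 1/11)/(249 + 3) = (237 + 1/11)/252 = (2608/11)*(1/252) = 652/693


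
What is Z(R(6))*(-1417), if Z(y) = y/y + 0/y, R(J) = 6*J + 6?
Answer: -1417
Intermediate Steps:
R(J) = 6 + 6*J
Z(y) = 1 (Z(y) = 1 + 0 = 1)
Z(R(6))*(-1417) = 1*(-1417) = -1417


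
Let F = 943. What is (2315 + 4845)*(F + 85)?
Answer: 7360480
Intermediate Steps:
(2315 + 4845)*(F + 85) = (2315 + 4845)*(943 + 85) = 7160*1028 = 7360480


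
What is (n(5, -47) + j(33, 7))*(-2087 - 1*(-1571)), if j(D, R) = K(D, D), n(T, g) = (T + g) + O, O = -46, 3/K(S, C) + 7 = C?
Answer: 589530/13 ≈ 45348.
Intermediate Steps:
K(S, C) = 3/(-7 + C)
n(T, g) = -46 + T + g (n(T, g) = (T + g) - 46 = -46 + T + g)
j(D, R) = 3/(-7 + D)
(n(5, -47) + j(33, 7))*(-2087 - 1*(-1571)) = ((-46 + 5 - 47) + 3/(-7 + 33))*(-2087 - 1*(-1571)) = (-88 + 3/26)*(-2087 + 1571) = (-88 + 3*(1/26))*(-516) = (-88 + 3/26)*(-516) = -2285/26*(-516) = 589530/13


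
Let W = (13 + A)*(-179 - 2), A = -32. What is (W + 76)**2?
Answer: 12355225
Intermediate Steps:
W = 3439 (W = (13 - 32)*(-179 - 2) = -19*(-181) = 3439)
(W + 76)**2 = (3439 + 76)**2 = 3515**2 = 12355225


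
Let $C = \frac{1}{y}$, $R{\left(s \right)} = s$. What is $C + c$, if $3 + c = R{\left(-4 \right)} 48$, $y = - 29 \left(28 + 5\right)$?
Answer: $- \frac{186616}{957} \approx -195.0$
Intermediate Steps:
$y = -957$ ($y = \left(-29\right) 33 = -957$)
$c = -195$ ($c = -3 - 192 = -195$)
$C = - \frac{1}{957}$ ($C = \frac{1}{-957} = - \frac{1}{957} \approx -0.0010449$)
$C + c = - \frac{1}{957} - 195 = - \frac{186616}{957}$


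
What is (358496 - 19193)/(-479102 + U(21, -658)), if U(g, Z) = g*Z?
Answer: -339303/492920 ≈ -0.68835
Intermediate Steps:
U(g, Z) = Z*g
(358496 - 19193)/(-479102 + U(21, -658)) = (358496 - 19193)/(-479102 - 658*21) = 339303/(-479102 - 13818) = 339303/(-492920) = 339303*(-1/492920) = -339303/492920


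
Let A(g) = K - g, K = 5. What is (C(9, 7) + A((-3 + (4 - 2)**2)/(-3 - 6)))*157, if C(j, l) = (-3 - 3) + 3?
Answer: 2983/9 ≈ 331.44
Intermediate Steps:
C(j, l) = -3 (C(j, l) = -6 + 3 = -3)
A(g) = 5 - g
(C(9, 7) + A((-3 + (4 - 2)**2)/(-3 - 6)))*157 = (-3 + (5 - (-3 + (4 - 2)**2)/(-3 - 6)))*157 = (-3 + (5 - (-3 + 2**2)/(-9)))*157 = (-3 + (5 - (-3 + 4)*(-1)/9))*157 = (-3 + (5 - (-1)/9))*157 = (-3 + (5 - 1*(-1/9)))*157 = (-3 + (5 + 1/9))*157 = (-3 + 46/9)*157 = (19/9)*157 = 2983/9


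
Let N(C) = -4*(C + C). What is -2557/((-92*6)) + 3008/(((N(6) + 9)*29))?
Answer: 136839/69368 ≈ 1.9727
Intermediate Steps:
N(C) = -8*C
-2557/((-92*6)) + 3008/(((N(6) + 9)*29)) = -2557/((-92*6)) + 3008/(((-8*6 + 9)*29)) = -2557/(-552) + 3008/(((-48 + 9)*29)) = -2557*(-1/552) + 3008/((-39*29)) = 2557/552 + 3008/(-1131) = 2557/552 + 3008*(-1/1131) = 2557/552 - 3008/1131 = 136839/69368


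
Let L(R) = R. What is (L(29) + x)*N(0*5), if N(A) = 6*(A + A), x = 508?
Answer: 0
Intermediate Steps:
N(A) = 12*A (N(A) = 6*(2*A) = 12*A)
(L(29) + x)*N(0*5) = (29 + 508)*(12*(0*5)) = 537*(12*0) = 537*0 = 0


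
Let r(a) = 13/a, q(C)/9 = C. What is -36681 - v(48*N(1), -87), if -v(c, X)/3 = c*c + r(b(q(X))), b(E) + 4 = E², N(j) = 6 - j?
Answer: 83452517154/613085 ≈ 1.3612e+5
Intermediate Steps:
q(C) = 9*C
b(E) = -4 + E²
v(c, X) = -39/(-4 + 81*X²) - 3*c² (v(c, X) = -3*(c*c + 13/(-4 + (9*X)²)) = -3*(c² + 13/(-4 + 81*X²)) = -39/(-4 + 81*X²) - 3*c²)
-36681 - v(48*N(1), -87) = -36681 - 3*(-13 + (48*(6 - 1*1))²*(4 - 81*(-87)²))/(-4 + 81*(-87)²) = -36681 - 3*(-13 + (48*(6 - 1))²*(4 - 81*7569))/(-4 + 81*7569) = -36681 - 3*(-13 + (48*5)²*(4 - 613089))/(-4 + 613089) = -36681 - 3*(-13 + 240²*(-613085))/613085 = -36681 - 3*(-13 + 57600*(-613085))/613085 = -36681 - 3*(-13 - 35313696000)/613085 = -36681 - 3*(-35313696013)/613085 = -36681 - 1*(-105941088039/613085) = -36681 + 105941088039/613085 = 83452517154/613085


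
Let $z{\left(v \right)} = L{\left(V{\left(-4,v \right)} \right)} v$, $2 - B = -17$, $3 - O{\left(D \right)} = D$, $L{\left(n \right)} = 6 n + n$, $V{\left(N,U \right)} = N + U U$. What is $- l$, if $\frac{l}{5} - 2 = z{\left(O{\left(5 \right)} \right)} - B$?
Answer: $85$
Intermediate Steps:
$V{\left(N,U \right)} = N + U^{2}$
$L{\left(n \right)} = 7 n$
$O{\left(D \right)} = 3 - D$
$B = 19$ ($B = 2 - -17 = 2 + 17 = 19$)
$z{\left(v \right)} = v \left(-28 + 7 v^{2}\right)$ ($z{\left(v \right)} = 7 \left(-4 + v^{2}\right) v = \left(-28 + 7 v^{2}\right) v = v \left(-28 + 7 v^{2}\right)$)
$l = -85$ ($l = 10 + 5 \left(7 \left(3 - 5\right) \left(-4 + \left(3 - 5\right)^{2}\right) - 19\right) = 10 + 5 \left(7 \left(-2\right) \left(-4 + \left(-2\right)^{2}\right) - 19\right) = 10 + 5 \left(7 \left(-2\right) \left(-4 + 4\right) - 19\right) = 10 + 5 \left(7 \left(-2\right) 0 - 19\right) = 10 + 5 \left(0 - 19\right) = 10 + 5 \left(-19\right) = 10 - 95 = -85$)
$- l = \left(-1\right) \left(-85\right) = 85$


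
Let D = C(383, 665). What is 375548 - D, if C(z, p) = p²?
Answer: -66677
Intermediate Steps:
D = 442225 (D = 665² = 442225)
375548 - D = 375548 - 1*442225 = 375548 - 442225 = -66677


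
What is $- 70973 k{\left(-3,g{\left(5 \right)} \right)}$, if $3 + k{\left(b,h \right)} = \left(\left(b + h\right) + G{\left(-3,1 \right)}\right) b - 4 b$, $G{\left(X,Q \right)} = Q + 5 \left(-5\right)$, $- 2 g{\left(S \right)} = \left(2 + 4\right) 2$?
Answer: $-7665084$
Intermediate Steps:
$g{\left(S \right)} = -6$ ($g{\left(S \right)} = - \frac{\left(2 + 4\right) 2}{2} = - \frac{6 \cdot 2}{2} = \left(- \frac{1}{2}\right) 12 = -6$)
$G{\left(X,Q \right)} = -25 + Q$ ($G{\left(X,Q \right)} = Q - 25 = -25 + Q$)
$k{\left(b,h \right)} = -3 - 4 b + b \left(-24 + b + h\right)$ ($k{\left(b,h \right)} = -3 + \left(\left(\left(b + h\right) + \left(-25 + 1\right)\right) b - 4 b\right) = -3 + \left(\left(\left(b + h\right) - 24\right) b - 4 b\right) = -3 + \left(\left(-24 + b + h\right) b - 4 b\right) = -3 + \left(b \left(-24 + b + h\right) - 4 b\right) = -3 + \left(- 4 b + b \left(-24 + b + h\right)\right) = -3 - 4 b + b \left(-24 + b + h\right)$)
$- 70973 k{\left(-3,g{\left(5 \right)} \right)} = - 70973 \left(-3 + \left(-3\right)^{2} - -84 - -18\right) = - 70973 \left(-3 + 9 + 84 + 18\right) = \left(-70973\right) 108 = -7665084$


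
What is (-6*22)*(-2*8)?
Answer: 2112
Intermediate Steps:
(-6*22)*(-2*8) = -132*(-16) = 2112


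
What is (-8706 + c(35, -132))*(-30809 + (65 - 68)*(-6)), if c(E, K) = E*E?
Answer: 230347471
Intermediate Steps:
c(E, K) = E²
(-8706 + c(35, -132))*(-30809 + (65 - 68)*(-6)) = (-8706 + 35²)*(-30809 + (65 - 68)*(-6)) = (-8706 + 1225)*(-30809 - 3*(-6)) = -7481*(-30809 + 18) = -7481*(-30791) = 230347471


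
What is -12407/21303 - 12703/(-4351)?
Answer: 216629152/92689353 ≈ 2.3372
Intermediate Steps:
-12407/21303 - 12703/(-4351) = -12407*1/21303 - 12703*(-1/4351) = -12407/21303 + 12703/4351 = 216629152/92689353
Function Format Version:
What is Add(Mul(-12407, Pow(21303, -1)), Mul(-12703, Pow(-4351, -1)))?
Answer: Rational(216629152, 92689353) ≈ 2.3372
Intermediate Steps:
Add(Mul(-12407, Pow(21303, -1)), Mul(-12703, Pow(-4351, -1))) = Add(Mul(-12407, Rational(1, 21303)), Mul(-12703, Rational(-1, 4351))) = Add(Rational(-12407, 21303), Rational(12703, 4351)) = Rational(216629152, 92689353)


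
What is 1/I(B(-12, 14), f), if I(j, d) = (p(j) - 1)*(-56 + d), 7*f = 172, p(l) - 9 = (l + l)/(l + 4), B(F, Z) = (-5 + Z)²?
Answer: -119/37048 ≈ -0.0032120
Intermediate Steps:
p(l) = 9 + 2*l/(4 + l) (p(l) = 9 + (l + l)/(l + 4) = 9 + (2*l)/(4 + l) = 9 + 2*l/(4 + l))
f = 172/7 (f = (⅐)*172 = 172/7 ≈ 24.571)
I(j, d) = (-1 + (36 + 11*j)/(4 + j))*(-56 + d) (I(j, d) = ((36 + 11*j)/(4 + j) - 1)*(-56 + d) = (-1 + (36 + 11*j)/(4 + j))*(-56 + d))
1/I(B(-12, 14), f) = 1/(2*(-896 - 280*(-5 + 14)² + 16*(172/7) + 5*(172/7)*(-5 + 14)²)/(4 + (-5 + 14)²)) = 1/(2*(-896 - 280*9² + 2752/7 + 5*(172/7)*9²)/(4 + 9²)) = 1/(2*(-896 - 280*81 + 2752/7 + 5*(172/7)*81)/(4 + 81)) = 1/(2*(-896 - 22680 + 2752/7 + 69660/7)/85) = 1/(2*(1/85)*(-92620/7)) = 1/(-37048/119) = -119/37048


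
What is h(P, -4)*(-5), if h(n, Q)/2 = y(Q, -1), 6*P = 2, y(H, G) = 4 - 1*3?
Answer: -10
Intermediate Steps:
y(H, G) = 1 (y(H, G) = 4 - 3 = 1)
P = ⅓ (P = (⅙)*2 = ⅓ ≈ 0.33333)
h(n, Q) = 2 (h(n, Q) = 2*1 = 2)
h(P, -4)*(-5) = 2*(-5) = -10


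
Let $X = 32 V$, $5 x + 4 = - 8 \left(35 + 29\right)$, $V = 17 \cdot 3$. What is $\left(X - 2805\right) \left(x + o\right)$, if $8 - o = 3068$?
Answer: $\frac{18552168}{5} \approx 3.7104 \cdot 10^{6}$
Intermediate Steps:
$o = -3060$ ($o = 8 - 3068 = -3060$)
$V = 51$
$x = - \frac{516}{5}$ ($x = - \frac{4}{5} + \frac{\left(-8\right) \left(35 + 29\right)}{5} = - \frac{4}{5} + \frac{\left(-8\right) 64}{5} = - \frac{4}{5} + \frac{1}{5} \left(-512\right) = - \frac{4}{5} - \frac{512}{5} = - \frac{516}{5} \approx -103.2$)
$X = 1632$ ($X = 32 \cdot 51 = 1632$)
$\left(X - 2805\right) \left(x + o\right) = \left(1632 - 2805\right) \left(- \frac{516}{5} - 3060\right) = \left(-1173\right) \left(- \frac{15816}{5}\right) = \frac{18552168}{5}$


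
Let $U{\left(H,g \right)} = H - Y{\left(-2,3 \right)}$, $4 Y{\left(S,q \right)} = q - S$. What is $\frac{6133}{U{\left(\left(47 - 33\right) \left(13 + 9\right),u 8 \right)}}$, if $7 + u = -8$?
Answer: $\frac{24532}{1227} \approx 19.993$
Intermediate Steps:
$u = -15$ ($u = -7 - 8 = -15$)
$Y{\left(S,q \right)} = - \frac{S}{4} + \frac{q}{4}$ ($Y{\left(S,q \right)} = \frac{q - S}{4} = - \frac{S}{4} + \frac{q}{4}$)
$U{\left(H,g \right)} = - \frac{5}{4} + H$ ($U{\left(H,g \right)} = H - \left(\left(- \frac{1}{4}\right) \left(-2\right) + \frac{1}{4} \cdot 3\right) = H - \left(\frac{1}{2} + \frac{3}{4}\right) = H - \frac{5}{4} = - \frac{5}{4} + H$)
$\frac{6133}{U{\left(\left(47 - 33\right) \left(13 + 9\right),u 8 \right)}} = \frac{6133}{- \frac{5}{4} + \left(47 - 33\right) \left(13 + 9\right)} = \frac{6133}{- \frac{5}{4} + 14 \cdot 22} = \frac{6133}{- \frac{5}{4} + 308} = \frac{6133}{\frac{1227}{4}} = 6133 \cdot \frac{4}{1227} = \frac{24532}{1227}$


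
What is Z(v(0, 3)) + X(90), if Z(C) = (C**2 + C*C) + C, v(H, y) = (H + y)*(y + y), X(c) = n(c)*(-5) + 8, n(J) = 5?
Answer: 649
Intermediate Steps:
X(c) = -17 (X(c) = 5*(-5) + 8 = -25 + 8 = -17)
v(H, y) = 2*y*(H + y) (v(H, y) = (H + y)*(2*y) = 2*y*(H + y))
Z(C) = C + 2*C**2 (Z(C) = (C**2 + C**2) + C = 2*C**2 + C = C + 2*C**2)
Z(v(0, 3)) + X(90) = (2*3*(0 + 3))*(1 + 2*(2*3*(0 + 3))) - 17 = (2*3*3)*(1 + 2*(2*3*3)) - 17 = 18*(1 + 2*18) - 17 = 18*(1 + 36) - 17 = 18*37 - 17 = 666 - 17 = 649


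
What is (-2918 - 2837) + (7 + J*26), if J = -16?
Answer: -6164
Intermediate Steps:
(-2918 - 2837) + (7 + J*26) = (-2918 - 2837) + (7 - 16*26) = -5755 + (7 - 416) = -5755 - 409 = -6164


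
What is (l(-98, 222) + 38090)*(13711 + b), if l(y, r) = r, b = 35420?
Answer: 1882306872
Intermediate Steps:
(l(-98, 222) + 38090)*(13711 + b) = (222 + 38090)*(13711 + 35420) = 38312*49131 = 1882306872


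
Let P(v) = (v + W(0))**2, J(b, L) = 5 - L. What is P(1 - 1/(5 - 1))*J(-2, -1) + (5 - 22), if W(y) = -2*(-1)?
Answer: 227/8 ≈ 28.375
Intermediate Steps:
W(y) = 2
P(v) = (2 + v)**2 (P(v) = (v + 2)**2 = (2 + v)**2)
P(1 - 1/(5 - 1))*J(-2, -1) + (5 - 22) = (2 + (1 - 1/(5 - 1)))**2*(5 - 1*(-1)) + (5 - 22) = (2 + (1 - 1/4))**2*(5 + 1) - 17 = (2 + (1 - 1*1/4))**2*6 - 17 = (2 + (1 - 1/4))**2*6 - 17 = (2 + 3/4)**2*6 - 17 = (11/4)**2*6 - 17 = (121/16)*6 - 17 = 363/8 - 17 = 227/8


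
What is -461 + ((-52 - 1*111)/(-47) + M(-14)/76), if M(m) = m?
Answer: -817481/1786 ≈ -457.72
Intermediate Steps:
-461 + ((-52 - 1*111)/(-47) + M(-14)/76) = -461 + ((-52 - 1*111)/(-47) - 14/76) = -461 + ((-52 - 111)*(-1/47) - 14*1/76) = -461 + (-163*(-1/47) - 7/38) = -461 + (163/47 - 7/38) = -461 + 5865/1786 = -817481/1786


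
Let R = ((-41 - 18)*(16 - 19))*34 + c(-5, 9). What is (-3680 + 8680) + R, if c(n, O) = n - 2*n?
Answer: 11023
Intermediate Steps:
c(n, O) = -n
R = 6023 (R = ((-41 - 18)*(16 - 19))*34 - 1*(-5) = -59*(-3)*34 + 5 = 177*34 + 5 = 6018 + 5 = 6023)
(-3680 + 8680) + R = (-3680 + 8680) + 6023 = 5000 + 6023 = 11023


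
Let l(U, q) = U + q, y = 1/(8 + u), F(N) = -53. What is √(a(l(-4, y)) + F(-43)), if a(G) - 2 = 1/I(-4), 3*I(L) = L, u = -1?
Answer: 3*I*√23/2 ≈ 7.1937*I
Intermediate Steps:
y = ⅐ (y = 1/(8 - 1) = 1/7 = ⅐ ≈ 0.14286)
I(L) = L/3
a(G) = 5/4 (a(G) = 2 + 1/((⅓)*(-4)) = 2 + 1/(-4/3) = 2 - ¾ = 5/4)
√(a(l(-4, y)) + F(-43)) = √(5/4 - 53) = √(-207/4) = 3*I*√23/2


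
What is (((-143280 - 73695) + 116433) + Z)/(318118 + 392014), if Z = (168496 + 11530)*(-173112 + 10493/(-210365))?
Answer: -1638994233070882/37346729545 ≈ -43886.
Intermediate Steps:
Z = -6555955781765698/210365 (Z = 180026*(-173112 + 10493*(-1/210365)) = 180026*(-173112 - 10493/210365) = 180026*(-36416716373/210365) = -6555955781765698/210365 ≈ -3.1165e+10)
(((-143280 - 73695) + 116433) + Z)/(318118 + 392014) = (((-143280 - 73695) + 116433) - 6555955781765698/210365)/(318118 + 392014) = ((-216975 + 116433) - 6555955781765698/210365)/710132 = (-100542 - 6555955781765698/210365)*(1/710132) = -6555976932283528/210365*1/710132 = -1638994233070882/37346729545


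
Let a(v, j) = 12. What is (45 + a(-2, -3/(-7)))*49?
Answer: 2793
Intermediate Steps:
(45 + a(-2, -3/(-7)))*49 = (45 + 12)*49 = 57*49 = 2793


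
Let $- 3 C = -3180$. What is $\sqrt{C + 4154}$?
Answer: $\sqrt{5214} \approx 72.208$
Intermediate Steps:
$C = 1060$ ($C = \left(- \frac{1}{3}\right) \left(-3180\right) = 1060$)
$\sqrt{C + 4154} = \sqrt{1060 + 4154} = \sqrt{5214}$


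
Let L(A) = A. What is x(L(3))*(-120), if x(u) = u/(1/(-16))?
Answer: 5760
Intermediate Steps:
x(u) = -16*u (x(u) = u/(-1/16) = u*(-16) = -16*u)
x(L(3))*(-120) = -16*3*(-120) = -48*(-120) = 5760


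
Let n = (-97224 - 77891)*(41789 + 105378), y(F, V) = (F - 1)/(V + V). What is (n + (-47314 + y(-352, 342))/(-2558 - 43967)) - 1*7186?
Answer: -820118086914068971/31823100 ≈ -2.5771e+10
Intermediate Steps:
y(F, V) = (-1 + F)/(2*V) (y(F, V) = (-1 + F)/((2*V)) = (-1 + F)*(1/(2*V)) = (-1 + F)/(2*V))
n = -25771149205 (n = -175115*147167 = -25771149205)
(n + (-47314 + y(-352, 342))/(-2558 - 43967)) - 1*7186 = (-25771149205 + (-47314 + (½)*(-1 - 352)/342)/(-2558 - 43967)) - 1*7186 = (-25771149205 + (-47314 + (½)*(1/342)*(-353))/(-46525)) - 7186 = (-25771149205 + (-47314 - 353/684)*(-1/46525)) - 7186 = (-25771149205 - 32363129/684*(-1/46525)) - 7186 = (-25771149205 + 32363129/31823100) - 7186 = -820117858233272371/31823100 - 7186 = -820118086914068971/31823100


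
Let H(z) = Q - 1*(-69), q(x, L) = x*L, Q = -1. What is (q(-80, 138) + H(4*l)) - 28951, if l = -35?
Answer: -39923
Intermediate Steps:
q(x, L) = L*x
H(z) = 68 (H(z) = -1 - 1*(-69) = -1 + 69 = 68)
(q(-80, 138) + H(4*l)) - 28951 = (138*(-80) + 68) - 28951 = (-11040 + 68) - 28951 = -10972 - 28951 = -39923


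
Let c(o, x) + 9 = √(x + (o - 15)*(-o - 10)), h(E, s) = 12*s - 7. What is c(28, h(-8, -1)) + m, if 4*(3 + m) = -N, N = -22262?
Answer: 11107/2 + 3*I*√57 ≈ 5553.5 + 22.65*I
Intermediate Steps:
h(E, s) = -7 + 12*s
m = 11125/2 (m = -3 + (-1*(-22262))/4 = -3 + (¼)*22262 = -3 + 11131/2 = 11125/2 ≈ 5562.5)
c(o, x) = -9 + √(x + (-15 + o)*(-10 - o)) (c(o, x) = -9 + √(x + (o - 15)*(-o - 10)) = -9 + √(x + (-15 + o)*(-10 - o)))
c(28, h(-8, -1)) + m = (-9 + √(150 + (-7 + 12*(-1)) - 1*28² + 5*28)) + 11125/2 = (-9 + √(150 + (-7 - 12) - 1*784 + 140)) + 11125/2 = (-9 + √(150 - 19 - 784 + 140)) + 11125/2 = (-9 + √(-513)) + 11125/2 = (-9 + 3*I*√57) + 11125/2 = 11107/2 + 3*I*√57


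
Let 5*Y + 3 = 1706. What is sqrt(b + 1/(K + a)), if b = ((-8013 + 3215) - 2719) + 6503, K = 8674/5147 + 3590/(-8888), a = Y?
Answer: I*sqrt(1550186456427868154673274)/39099717359 ≈ 31.843*I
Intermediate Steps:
Y = 1703/5 (Y = -3/5 + (1/5)*1706 = -3/5 + 1706/5 = 1703/5 ≈ 340.60)
a = 1703/5 ≈ 340.60
K = 29308391/22873268 (K = 8674*(1/5147) + 3590*(-1/8888) = 8674/5147 - 1795/4444 = 29308391/22873268 ≈ 1.2813)
b = -1014 (b = (-4798 - 2719) + 6503 = -7517 + 6503 = -1014)
sqrt(b + 1/(K + a)) = sqrt(-1014 + 1/(29308391/22873268 + 1703/5)) = sqrt(-1014 + 1/(39099717359/114366340)) = sqrt(-1014 + 114366340/39099717359) = sqrt(-39646999035686/39099717359) = I*sqrt(1550186456427868154673274)/39099717359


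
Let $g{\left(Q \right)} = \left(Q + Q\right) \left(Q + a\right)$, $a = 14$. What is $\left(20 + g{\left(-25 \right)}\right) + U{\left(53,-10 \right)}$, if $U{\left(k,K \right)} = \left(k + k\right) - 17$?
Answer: $659$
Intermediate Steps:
$U{\left(k,K \right)} = -17 + 2 k$ ($U{\left(k,K \right)} = 2 k - 17 = -17 + 2 k$)
$g{\left(Q \right)} = 2 Q \left(14 + Q\right)$ ($g{\left(Q \right)} = \left(Q + Q\right) \left(Q + 14\right) = 2 Q \left(14 + Q\right)$)
$\left(20 + g{\left(-25 \right)}\right) + U{\left(53,-10 \right)} = \left(20 + 2 \left(-25\right) \left(14 - 25\right)\right) + \left(-17 + 2 \cdot 53\right) = \left(20 + 2 \left(-25\right) \left(-11\right)\right) + \left(-17 + 106\right) = \left(20 + 550\right) + 89 = 570 + 89 = 659$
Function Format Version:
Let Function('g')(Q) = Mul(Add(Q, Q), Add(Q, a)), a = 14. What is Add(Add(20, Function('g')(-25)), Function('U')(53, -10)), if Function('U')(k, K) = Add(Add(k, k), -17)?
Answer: 659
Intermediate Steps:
Function('U')(k, K) = Add(-17, Mul(2, k)) (Function('U')(k, K) = Add(Mul(2, k), -17) = Add(-17, Mul(2, k)))
Function('g')(Q) = Mul(2, Q, Add(14, Q)) (Function('g')(Q) = Mul(Add(Q, Q), Add(Q, 14)) = Mul(Mul(2, Q), Add(14, Q)) = Mul(2, Q, Add(14, Q)))
Add(Add(20, Function('g')(-25)), Function('U')(53, -10)) = Add(Add(20, Mul(2, -25, Add(14, -25))), Add(-17, Mul(2, 53))) = Add(Add(20, Mul(2, -25, -11)), Add(-17, 106)) = Add(Add(20, 550), 89) = Add(570, 89) = 659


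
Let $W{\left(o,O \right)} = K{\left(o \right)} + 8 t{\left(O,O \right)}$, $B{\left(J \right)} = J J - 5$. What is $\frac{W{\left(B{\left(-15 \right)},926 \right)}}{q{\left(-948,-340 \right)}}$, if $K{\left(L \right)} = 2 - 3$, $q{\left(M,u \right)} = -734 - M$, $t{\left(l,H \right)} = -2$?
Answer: $- \frac{17}{214} \approx -0.079439$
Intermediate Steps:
$B{\left(J \right)} = -5 + J^{2}$ ($B{\left(J \right)} = J^{2} - 5 = -5 + J^{2}$)
$K{\left(L \right)} = -1$
$W{\left(o,O \right)} = -17$ ($W{\left(o,O \right)} = -1 + 8 \left(-2\right) = -1 - 16 = -17$)
$\frac{W{\left(B{\left(-15 \right)},926 \right)}}{q{\left(-948,-340 \right)}} = - \frac{17}{-734 - -948} = - \frac{17}{-734 + 948} = - \frac{17}{214}$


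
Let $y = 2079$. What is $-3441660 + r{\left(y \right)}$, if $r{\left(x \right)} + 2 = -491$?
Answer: $-3442153$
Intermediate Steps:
$r{\left(x \right)} = -493$ ($r{\left(x \right)} = -2 - 491 = -493$)
$-3441660 + r{\left(y \right)} = -3441660 - 493 = -3442153$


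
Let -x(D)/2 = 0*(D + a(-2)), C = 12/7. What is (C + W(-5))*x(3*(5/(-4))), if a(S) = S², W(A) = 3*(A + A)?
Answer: 0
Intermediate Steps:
W(A) = 6*A (W(A) = 3*(2*A) = 6*A)
C = 12/7 (C = 12*(⅐) = 12/7 ≈ 1.7143)
x(D) = 0 (x(D) = -0*(D + (-2)²) = -0*(D + 4) = -0*(4 + D) = -2*0 = 0)
(C + W(-5))*x(3*(5/(-4))) = (12/7 + 6*(-5))*0 = (12/7 - 30)*0 = -198/7*0 = 0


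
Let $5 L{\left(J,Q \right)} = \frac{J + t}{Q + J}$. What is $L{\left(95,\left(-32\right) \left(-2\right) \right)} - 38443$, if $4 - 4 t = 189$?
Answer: $- \frac{8149903}{212} \approx -38443.0$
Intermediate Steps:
$t = - \frac{185}{4}$ ($t = 1 - \frac{189}{4} = - \frac{185}{4} \approx -46.25$)
$L{\left(J,Q \right)} = \frac{- \frac{185}{4} + J}{5 \left(J + Q\right)}$ ($L{\left(J,Q \right)} = \frac{\left(J - \frac{185}{4}\right) \frac{1}{Q + J}}{5} = \frac{\left(- \frac{185}{4} + J\right) \frac{1}{J + Q}}{5} = \frac{\frac{1}{J + Q} \left(- \frac{185}{4} + J\right)}{5} = \frac{- \frac{185}{4} + J}{5 \left(J + Q\right)}$)
$L{\left(95,\left(-32\right) \left(-2\right) \right)} - 38443 = \frac{- \frac{37}{4} + \frac{1}{5} \cdot 95}{95 - -64} - 38443 = \frac{- \frac{37}{4} + 19}{95 + 64} - 38443 = \frac{1}{159} \cdot \frac{39}{4} - 38443 = \frac{13}{212} - 38443 = - \frac{8149903}{212}$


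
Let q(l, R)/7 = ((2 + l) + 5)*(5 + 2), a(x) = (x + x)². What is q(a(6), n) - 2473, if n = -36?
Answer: 4926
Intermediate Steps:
a(x) = 4*x² (a(x) = (2*x)² = 4*x²)
q(l, R) = 343 + 49*l (q(l, R) = 7*(((2 + l) + 5)*(5 + 2)) = 7*((7 + l)*7) = 7*(49 + 7*l) = 343 + 49*l)
q(a(6), n) - 2473 = (343 + 49*(4*6²)) - 2473 = (343 + 49*(4*36)) - 2473 = (343 + 49*144) - 2473 = (343 + 7056) - 2473 = 7399 - 2473 = 4926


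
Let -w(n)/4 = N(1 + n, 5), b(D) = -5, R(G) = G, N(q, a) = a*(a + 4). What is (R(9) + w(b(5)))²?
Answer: 29241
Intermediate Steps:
N(q, a) = a*(4 + a)
w(n) = -180 (w(n) = -20*(4 + 5) = -20*9 = -4*45 = -180)
(R(9) + w(b(5)))² = (9 - 180)² = (-171)² = 29241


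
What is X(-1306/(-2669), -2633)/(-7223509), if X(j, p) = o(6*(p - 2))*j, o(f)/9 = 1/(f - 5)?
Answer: 11754/304906012414615 ≈ 3.8550e-11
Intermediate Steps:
o(f) = 9/(-5 + f) (o(f) = 9/(f - 5) = 9/(-5 + f))
X(j, p) = 9*j/(-17 + 6*p) (X(j, p) = (9/(-5 + 6*(p - 2)))*j = (9/(-5 + 6*(-2 + p)))*j = (9/(-5 + (-12 + 6*p)))*j = (9/(-17 + 6*p))*j = 9*j/(-17 + 6*p))
X(-1306/(-2669), -2633)/(-7223509) = (9*(-1306/(-2669))/(-17 + 6*(-2633)))/(-7223509) = (9*(-1306*(-1/2669))/(-17 - 15798))*(-1/7223509) = (9*(1306/2669)/(-15815))*(-1/7223509) = (9*(1306/2669)*(-1/15815))*(-1/7223509) = -11754/42210235*(-1/7223509) = 11754/304906012414615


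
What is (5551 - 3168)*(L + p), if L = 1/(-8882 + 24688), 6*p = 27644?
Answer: 520615284905/47418 ≈ 1.0979e+7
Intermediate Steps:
p = 13822/3 (p = (⅙)*27644 = 13822/3 ≈ 4607.3)
L = 1/15806 ≈ 6.3267e-5
(5551 - 3168)*(L + p) = (5551 - 3168)*(1/15806 + 13822/3) = 2383*(218470535/47418) = 520615284905/47418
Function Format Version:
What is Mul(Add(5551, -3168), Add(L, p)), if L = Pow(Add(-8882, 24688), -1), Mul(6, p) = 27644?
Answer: Rational(520615284905, 47418) ≈ 1.0979e+7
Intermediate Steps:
p = Rational(13822, 3) (p = Mul(Rational(1, 6), 27644) = Rational(13822, 3) ≈ 4607.3)
L = Rational(1, 15806) (L = Pow(15806, -1) = Rational(1, 15806) ≈ 6.3267e-5)
Mul(Add(5551, -3168), Add(L, p)) = Mul(Add(5551, -3168), Add(Rational(1, 15806), Rational(13822, 3))) = Mul(2383, Rational(218470535, 47418)) = Rational(520615284905, 47418)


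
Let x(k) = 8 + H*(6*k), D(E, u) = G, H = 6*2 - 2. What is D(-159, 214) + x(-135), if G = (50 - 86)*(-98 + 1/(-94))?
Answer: -214490/47 ≈ -4563.6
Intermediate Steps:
H = 10 (H = 12 - 2 = 10)
G = 165834/47 (G = -36*(-98 + 1*(-1/94)) = -36*(-98 - 1/94) = -36*(-9213/94) = 165834/47 ≈ 3528.4)
D(E, u) = 165834/47
x(k) = 8 + 60*k (x(k) = 8 + 10*(6*k) = 8 + 60*k)
D(-159, 214) + x(-135) = 165834/47 + (8 + 60*(-135)) = 165834/47 + (8 - 8100) = 165834/47 - 8092 = -214490/47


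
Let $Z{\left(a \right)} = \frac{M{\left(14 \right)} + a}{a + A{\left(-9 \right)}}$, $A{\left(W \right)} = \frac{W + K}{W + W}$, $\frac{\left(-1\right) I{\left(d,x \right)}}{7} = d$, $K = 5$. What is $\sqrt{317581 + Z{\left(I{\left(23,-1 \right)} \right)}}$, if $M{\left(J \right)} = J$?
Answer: $\frac{\sqrt{664955870410}}{1447} \approx 563.54$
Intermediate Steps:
$I{\left(d,x \right)} = - 7 d$
$A{\left(W \right)} = \frac{5 + W}{2 W}$ ($A{\left(W \right)} = \frac{W + 5}{W + W} = \frac{5 + W}{2 W}$)
$Z{\left(a \right)} = \frac{14 + a}{\frac{2}{9} + a}$ ($Z{\left(a \right)} = \frac{14 + a}{a + \frac{5 - 9}{2 \left(-9\right)}} = \frac{14 + a}{a + \frac{1}{2} \left(- \frac{1}{9}\right) \left(-4\right)} = \frac{14 + a}{a + \frac{2}{9}} = \frac{14 + a}{\frac{2}{9} + a}$)
$\sqrt{317581 + Z{\left(I{\left(23,-1 \right)} \right)}} = \sqrt{317581 + \frac{9 \left(14 - 161\right)}{2 + 9 \left(\left(-7\right) 23\right)}} = \sqrt{317581 + \frac{9 \left(14 - 161\right)}{2 + 9 \left(-161\right)}} = \sqrt{317581 + 9 \frac{1}{2 - 1449} \left(-147\right)} = \sqrt{317581 + 9 \frac{1}{-1447} \left(-147\right)} = \sqrt{317581 + 9 \left(- \frac{1}{1447}\right) \left(-147\right)} = \sqrt{317581 + \frac{1323}{1447}} = \sqrt{\frac{459541030}{1447}} = \frac{\sqrt{664955870410}}{1447}$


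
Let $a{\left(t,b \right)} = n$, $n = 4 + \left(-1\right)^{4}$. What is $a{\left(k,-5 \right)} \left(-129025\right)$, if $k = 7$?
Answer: $-645125$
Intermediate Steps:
$n = 5$ ($n = 4 + 1 = 5$)
$a{\left(t,b \right)} = 5$
$a{\left(k,-5 \right)} \left(-129025\right) = 5 \left(-129025\right) = -645125$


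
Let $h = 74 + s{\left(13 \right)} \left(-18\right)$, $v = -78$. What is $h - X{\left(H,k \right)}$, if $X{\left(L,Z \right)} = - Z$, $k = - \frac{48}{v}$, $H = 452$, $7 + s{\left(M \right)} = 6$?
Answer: $\frac{1204}{13} \approx 92.615$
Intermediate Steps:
$s{\left(M \right)} = -1$ ($s{\left(M \right)} = -7 + 6 = -1$)
$k = \frac{8}{13}$ ($k = - \frac{48}{-78} = \left(-48\right) \left(- \frac{1}{78}\right) = \frac{8}{13} \approx 0.61539$)
$h = 92$ ($h = 74 - -18 = 74 + 18 = 92$)
$h - X{\left(H,k \right)} = 92 - \left(-1\right) \frac{8}{13} = 92 - - \frac{8}{13} = 92 + \frac{8}{13} = \frac{1204}{13}$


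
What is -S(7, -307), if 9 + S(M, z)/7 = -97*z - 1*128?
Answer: -207494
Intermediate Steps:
S(M, z) = -959 - 679*z (S(M, z) = -63 + 7*(-97*z - 1*128) = -63 + 7*(-97*z - 128) = -63 + 7*(-128 - 97*z) = -63 + (-896 - 679*z) = -959 - 679*z)
-S(7, -307) = -(-959 - 679*(-307)) = -(-959 + 208453) = -1*207494 = -207494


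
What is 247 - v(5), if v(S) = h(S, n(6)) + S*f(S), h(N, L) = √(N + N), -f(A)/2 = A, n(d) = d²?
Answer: 297 - √10 ≈ 293.84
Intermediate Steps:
f(A) = -2*A
h(N, L) = √2*√N (h(N, L) = √(2*N) = √2*√N)
v(S) = -2*S² + √2*√S (v(S) = √2*√S + S*(-2*S) = √2*√S - 2*S² = -2*S² + √2*√S)
247 - v(5) = 247 - (-2*5² + √2*√5) = 247 - (-2*25 + √10) = 247 - (-50 + √10) = 247 + (50 - √10) = 297 - √10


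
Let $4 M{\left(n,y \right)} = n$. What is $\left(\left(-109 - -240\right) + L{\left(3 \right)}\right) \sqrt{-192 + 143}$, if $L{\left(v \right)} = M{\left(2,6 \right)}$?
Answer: $\frac{1841 i}{2} \approx 920.5 i$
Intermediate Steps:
$M{\left(n,y \right)} = \frac{n}{4}$
$L{\left(v \right)} = \frac{1}{2}$ ($L{\left(v \right)} = \frac{1}{4} \cdot 2 = \frac{1}{2}$)
$\left(\left(-109 - -240\right) + L{\left(3 \right)}\right) \sqrt{-192 + 143} = \left(\left(-109 - -240\right) + \frac{1}{2}\right) \sqrt{-192 + 143} = \left(\left(-109 + 240\right) + \frac{1}{2}\right) \sqrt{-49} = \left(131 + \frac{1}{2}\right) 7 i = \frac{263 \cdot 7 i}{2} = \frac{1841 i}{2}$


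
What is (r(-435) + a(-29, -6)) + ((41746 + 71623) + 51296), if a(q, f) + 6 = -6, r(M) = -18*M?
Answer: 172483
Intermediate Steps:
a(q, f) = -12 (a(q, f) = -6 - 6 = -12)
(r(-435) + a(-29, -6)) + ((41746 + 71623) + 51296) = (-18*(-435) - 12) + ((41746 + 71623) + 51296) = (7830 - 12) + (113369 + 51296) = 7818 + 164665 = 172483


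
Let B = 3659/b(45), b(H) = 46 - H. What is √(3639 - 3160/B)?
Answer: √48708392119/3659 ≈ 60.317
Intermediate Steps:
B = 3659 (B = 3659/(46 - 1*45) = 3659/(46 - 45) = 3659/1 = 3659*1 = 3659)
√(3639 - 3160/B) = √(3639 - 3160/3659) = √(13311941/3659) = √48708392119/3659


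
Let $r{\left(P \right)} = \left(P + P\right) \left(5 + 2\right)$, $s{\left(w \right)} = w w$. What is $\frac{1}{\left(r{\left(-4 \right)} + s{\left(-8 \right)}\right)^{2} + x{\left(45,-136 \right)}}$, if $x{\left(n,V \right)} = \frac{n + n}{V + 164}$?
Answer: $\frac{14}{941} \approx 0.014878$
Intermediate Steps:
$s{\left(w \right)} = w^{2}$
$x{\left(n,V \right)} = \frac{2 n}{164 + V}$
$r{\left(P \right)} = 14 P$ ($r{\left(P \right)} = 2 P 7 = 14 P$)
$\frac{1}{\left(r{\left(-4 \right)} + s{\left(-8 \right)}\right)^{2} + x{\left(45,-136 \right)}} = \frac{1}{\left(14 \left(-4\right) + \left(-8\right)^{2}\right)^{2} + 2 \cdot 45 \frac{1}{164 - 136}} = \frac{1}{\left(-56 + 64\right)^{2} + 2 \cdot 45 \cdot \frac{1}{28}} = \frac{1}{8^{2} + 2 \cdot 45 \cdot \frac{1}{28}} = \frac{1}{64 + \frac{45}{14}} = \frac{1}{\frac{941}{14}} = \frac{14}{941}$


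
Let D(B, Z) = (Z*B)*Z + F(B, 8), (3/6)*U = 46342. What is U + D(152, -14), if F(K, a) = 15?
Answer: 122491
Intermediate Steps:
U = 92684 (U = 2*46342 = 92684)
D(B, Z) = 15 + B*Z² (D(B, Z) = (Z*B)*Z + 15 = (B*Z)*Z + 15 = B*Z² + 15 = 15 + B*Z²)
U + D(152, -14) = 92684 + (15 + 152*(-14)²) = 92684 + (15 + 152*196) = 92684 + (15 + 29792) = 92684 + 29807 = 122491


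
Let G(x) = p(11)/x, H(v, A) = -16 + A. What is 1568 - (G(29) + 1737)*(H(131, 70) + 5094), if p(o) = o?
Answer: -259331360/29 ≈ -8.9425e+6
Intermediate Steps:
G(x) = 11/x
1568 - (G(29) + 1737)*(H(131, 70) + 5094) = 1568 - (11/29 + 1737)*((-16 + 70) + 5094) = 1568 - (11*(1/29) + 1737)*(54 + 5094) = 1568 - (11/29 + 1737)*5148 = 1568 - 50384*5148/29 = 1568 - 1*259376832/29 = 1568 - 259376832/29 = -259331360/29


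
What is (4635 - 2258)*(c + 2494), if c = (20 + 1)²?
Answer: 6976495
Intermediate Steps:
c = 441 (c = 21² = 441)
(4635 - 2258)*(c + 2494) = (4635 - 2258)*(441 + 2494) = 2377*2935 = 6976495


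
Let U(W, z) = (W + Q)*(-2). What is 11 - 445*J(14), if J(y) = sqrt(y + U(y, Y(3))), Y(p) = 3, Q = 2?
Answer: 11 - 1335*I*sqrt(2) ≈ 11.0 - 1888.0*I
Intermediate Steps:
U(W, z) = -4 - 2*W (U(W, z) = (W + 2)*(-2) = (2 + W)*(-2) = -4 - 2*W)
J(y) = sqrt(-4 - y) (J(y) = sqrt(y + (-4 - 2*y)) = sqrt(-4 - y))
11 - 445*J(14) = 11 - 445*sqrt(-4 - 1*14) = 11 - 445*sqrt(-4 - 14) = 11 - 1335*I*sqrt(2)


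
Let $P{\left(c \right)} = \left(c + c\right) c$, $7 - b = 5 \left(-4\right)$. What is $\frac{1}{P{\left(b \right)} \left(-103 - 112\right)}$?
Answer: $- \frac{1}{313470} \approx -3.1901 \cdot 10^{-6}$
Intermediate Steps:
$b = 27$ ($b = 7 - 5 \left(-4\right) = 7 - -20 = 7 + 20 = 27$)
$P{\left(c \right)} = 2 c^{2}$ ($P{\left(c \right)} = 2 c c = 2 c^{2}$)
$\frac{1}{P{\left(b \right)} \left(-103 - 112\right)} = \frac{1}{2 \cdot 27^{2} \left(-103 - 112\right)} = \frac{1}{2 \cdot 729 \left(-215\right)} = \frac{1}{1458 \left(-215\right)} = \frac{1}{-313470} = - \frac{1}{313470}$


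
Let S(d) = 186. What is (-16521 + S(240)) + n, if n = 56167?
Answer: 39832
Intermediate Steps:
(-16521 + S(240)) + n = (-16521 + 186) + 56167 = -16335 + 56167 = 39832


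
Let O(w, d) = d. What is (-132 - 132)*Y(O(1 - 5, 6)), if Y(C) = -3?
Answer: 792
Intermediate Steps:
(-132 - 132)*Y(O(1 - 5, 6)) = (-132 - 132)*(-3) = -264*(-3) = 792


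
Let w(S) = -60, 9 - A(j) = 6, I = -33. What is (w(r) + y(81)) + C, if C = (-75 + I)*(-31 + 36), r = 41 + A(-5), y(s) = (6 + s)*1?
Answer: -513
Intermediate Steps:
A(j) = 3 (A(j) = 9 - 1*6 = 9 - 6 = 3)
y(s) = 6 + s
r = 44 (r = 41 + 3 = 44)
C = -540 (C = (-75 - 33)*(-31 + 36) = -108*5 = -540)
(w(r) + y(81)) + C = (-60 + (6 + 81)) - 540 = (-60 + 87) - 540 = 27 - 540 = -513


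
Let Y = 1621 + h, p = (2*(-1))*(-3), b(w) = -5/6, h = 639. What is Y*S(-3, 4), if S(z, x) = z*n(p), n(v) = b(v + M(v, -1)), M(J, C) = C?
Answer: 5650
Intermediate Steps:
b(w) = -5/6 (b(w) = -5*1/6 = -5/6)
p = 6 (p = -2*(-3) = 6)
n(v) = -5/6
S(z, x) = -5*z/6 (S(z, x) = z*(-5/6) = -5*z/6)
Y = 2260 (Y = 1621 + 639 = 2260)
Y*S(-3, 4) = 2260*(-5/6*(-3)) = 2260*(5/2) = 5650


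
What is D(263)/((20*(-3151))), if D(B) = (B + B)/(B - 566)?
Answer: 263/9547530 ≈ 2.7546e-5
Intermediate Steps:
D(B) = 2*B/(-566 + B) (D(B) = (2*B)/(-566 + B) = 2*B/(-566 + B))
D(263)/((20*(-3151))) = (2*263/(-566 + 263))/((20*(-3151))) = (2*263/(-303))/(-63020) = (2*263*(-1/303))*(-1/63020) = -526/303*(-1/63020) = 263/9547530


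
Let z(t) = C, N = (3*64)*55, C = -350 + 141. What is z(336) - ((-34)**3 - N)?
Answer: 49655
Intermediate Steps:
C = -209
N = 10560 (N = 192*55 = 10560)
z(t) = -209
z(336) - ((-34)**3 - N) = -209 - ((-34)**3 - 1*10560) = -209 - (-39304 - 10560) = -209 - 1*(-49864) = -209 + 49864 = 49655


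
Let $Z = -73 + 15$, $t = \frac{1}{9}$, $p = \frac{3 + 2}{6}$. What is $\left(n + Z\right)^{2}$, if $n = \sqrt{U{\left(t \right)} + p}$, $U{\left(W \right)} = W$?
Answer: $\frac{\left(348 - \sqrt{34}\right)^{2}}{36} \approx 3252.2$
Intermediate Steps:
$p = \frac{5}{6}$ ($p = 5 \cdot \frac{1}{6} = \frac{5}{6} \approx 0.83333$)
$t = \frac{1}{9} \approx 0.11111$
$n = \frac{\sqrt{34}}{6}$ ($n = \sqrt{\frac{1}{9} + \frac{5}{6}} = \sqrt{\frac{17}{18}} = \frac{\sqrt{34}}{6} \approx 0.97183$)
$Z = -58$
$\left(n + Z\right)^{2} = \left(\frac{\sqrt{34}}{6} - 58\right)^{2} = \left(-58 + \frac{\sqrt{34}}{6}\right)^{2}$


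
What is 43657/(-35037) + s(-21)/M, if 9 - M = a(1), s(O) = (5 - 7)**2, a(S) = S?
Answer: -52277/70074 ≈ -0.74603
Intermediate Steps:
s(O) = 4 (s(O) = (-2)**2 = 4)
M = 8 (M = 9 - 1*1 = 9 - 1 = 8)
43657/(-35037) + s(-21)/M = 43657/(-35037) + 4/8 = 43657*(-1/35037) + 4*(1/8) = -43657/35037 + 1/2 = -52277/70074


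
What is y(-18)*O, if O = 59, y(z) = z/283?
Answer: -1062/283 ≈ -3.7527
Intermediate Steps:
y(z) = z/283 (y(z) = z*(1/283) = z/283)
y(-18)*O = ((1/283)*(-18))*59 = -18/283*59 = -1062/283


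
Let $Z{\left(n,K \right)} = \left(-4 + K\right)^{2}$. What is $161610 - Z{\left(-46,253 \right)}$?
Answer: $99609$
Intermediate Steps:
$161610 - Z{\left(-46,253 \right)} = 161610 - \left(-4 + 253\right)^{2} = 161610 - 249^{2} = 161610 - 62001 = 99609$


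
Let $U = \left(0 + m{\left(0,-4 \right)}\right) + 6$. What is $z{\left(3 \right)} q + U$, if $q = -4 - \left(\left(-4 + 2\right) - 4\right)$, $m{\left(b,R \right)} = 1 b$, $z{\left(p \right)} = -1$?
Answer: $4$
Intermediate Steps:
$m{\left(b,R \right)} = b$
$U = 6$ ($U = \left(0 + 0\right) + 6 = 0 + 6 = 6$)
$q = 2$ ($q = -4 - \left(-2 - 4\right) = -4 - -6 = -4 + 6 = 2$)
$z{\left(3 \right)} q + U = \left(-1\right) 2 + 6 = -2 + 6 = 4$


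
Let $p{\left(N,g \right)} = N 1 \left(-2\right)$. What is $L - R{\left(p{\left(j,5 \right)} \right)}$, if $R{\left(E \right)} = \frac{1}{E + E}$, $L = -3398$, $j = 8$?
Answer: $- \frac{108735}{32} \approx -3398.0$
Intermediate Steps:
$p{\left(N,g \right)} = - 2 N$ ($p{\left(N,g \right)} = N \left(-2\right) = - 2 N$)
$R{\left(E \right)} = \frac{1}{2 E}$
$L - R{\left(p{\left(j,5 \right)} \right)} = -3398 - \frac{1}{2 \left(\left(-2\right) 8\right)} = -3398 - \frac{1}{2 \left(-16\right)} = -3398 - \frac{1}{2} \left(- \frac{1}{16}\right) = -3398 - - \frac{1}{32} = -3398 + \frac{1}{32} = - \frac{108735}{32}$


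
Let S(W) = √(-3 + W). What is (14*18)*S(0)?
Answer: 252*I*√3 ≈ 436.48*I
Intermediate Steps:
(14*18)*S(0) = (14*18)*√(-3 + 0) = 252*√(-3) = 252*(I*√3) = 252*I*√3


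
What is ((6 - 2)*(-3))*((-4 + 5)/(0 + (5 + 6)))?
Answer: -12/11 ≈ -1.0909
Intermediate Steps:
((6 - 2)*(-3))*((-4 + 5)/(0 + (5 + 6))) = (4*(-3))*(1/(0 + 11)) = -12/11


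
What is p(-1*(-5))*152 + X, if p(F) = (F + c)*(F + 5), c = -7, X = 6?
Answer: -3034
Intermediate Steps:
p(F) = (-7 + F)*(5 + F) (p(F) = (F - 7)*(F + 5) = (-7 + F)*(5 + F))
p(-1*(-5))*152 + X = (-35 + (-1*(-5))**2 - (-2)*(-5))*152 + 6 = (-35 + 5**2 - 2*5)*152 + 6 = (-35 + 25 - 10)*152 + 6 = -20*152 + 6 = -3040 + 6 = -3034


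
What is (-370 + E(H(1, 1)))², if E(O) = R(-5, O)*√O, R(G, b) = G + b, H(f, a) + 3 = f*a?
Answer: 136802 + 5180*I*√2 ≈ 1.368e+5 + 7325.6*I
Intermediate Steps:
H(f, a) = -3 + a*f (H(f, a) = -3 + f*a = -3 + a*f)
E(O) = √O*(-5 + O) (E(O) = (-5 + O)*√O = √O*(-5 + O))
(-370 + E(H(1, 1)))² = (-370 + √(-3 + 1*1)*(-5 + (-3 + 1*1)))² = (-370 + √(-3 + 1)*(-5 + (-3 + 1)))² = (-370 + √(-2)*(-5 - 2))² = (-370 + (I*√2)*(-7))² = (-370 - 7*I*√2)²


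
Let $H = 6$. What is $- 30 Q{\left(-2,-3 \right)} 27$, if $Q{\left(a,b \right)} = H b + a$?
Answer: $16200$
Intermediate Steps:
$Q{\left(a,b \right)} = a + 6 b$ ($Q{\left(a,b \right)} = 6 b + a = a + 6 b$)
$- 30 Q{\left(-2,-3 \right)} 27 = - 30 \left(-2 + 6 \left(-3\right)\right) 27 = - 30 \left(-2 - 18\right) 27 = \left(-30\right) \left(-20\right) 27 = 600 \cdot 27 = 16200$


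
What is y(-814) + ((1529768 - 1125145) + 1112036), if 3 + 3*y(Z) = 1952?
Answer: 4551926/3 ≈ 1.5173e+6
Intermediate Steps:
y(Z) = 1949/3 (y(Z) = -1 + (1/3)*1952 = -1 + 1952/3 = 1949/3)
y(-814) + ((1529768 - 1125145) + 1112036) = 1949/3 + ((1529768 - 1125145) + 1112036) = 1949/3 + (404623 + 1112036) = 1949/3 + 1516659 = 4551926/3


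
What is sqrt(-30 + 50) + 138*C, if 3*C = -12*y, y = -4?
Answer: 2208 + 2*sqrt(5) ≈ 2212.5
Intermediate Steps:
C = 16 (C = (-12*(-4))/3 = (1/3)*48 = 16)
sqrt(-30 + 50) + 138*C = sqrt(-30 + 50) + 138*16 = sqrt(20) + 2208 = 2*sqrt(5) + 2208 = 2208 + 2*sqrt(5)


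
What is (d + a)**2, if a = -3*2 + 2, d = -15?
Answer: 361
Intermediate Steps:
a = -4 (a = -6 + 2 = -4)
(d + a)**2 = (-15 - 4)**2 = (-19)**2 = 361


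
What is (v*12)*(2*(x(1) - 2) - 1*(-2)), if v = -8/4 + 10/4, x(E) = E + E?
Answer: 12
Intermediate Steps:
x(E) = 2*E
v = ½ (v = -8*¼ + 10*(¼) = -2 + 5/2 = ½ ≈ 0.50000)
(v*12)*(2*(x(1) - 2) - 1*(-2)) = ((½)*12)*(2*(2*1 - 2) - 1*(-2)) = 6*(2*(2 - 2) + 2) = 6*(2*0 + 2) = 6*(0 + 2) = 6*2 = 12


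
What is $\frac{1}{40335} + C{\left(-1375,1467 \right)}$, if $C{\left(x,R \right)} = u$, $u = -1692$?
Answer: $- \frac{68246819}{40335} \approx -1692.0$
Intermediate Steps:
$C{\left(x,R \right)} = -1692$
$\frac{1}{40335} + C{\left(-1375,1467 \right)} = \frac{1}{40335} - 1692 = - \frac{68246819}{40335}$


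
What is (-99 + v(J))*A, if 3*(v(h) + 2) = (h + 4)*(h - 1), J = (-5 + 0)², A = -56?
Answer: -7336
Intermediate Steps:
J = 25 (J = (-5)² = 25)
v(h) = -2 + (-1 + h)*(4 + h)/3 (v(h) = -2 + ((h + 4)*(h - 1))/3 = -2 + ((4 + h)*(-1 + h))/3 = -2 + ((-1 + h)*(4 + h))/3 = -2 + (-1 + h)*(4 + h)/3)
(-99 + v(J))*A = (-99 + (-10/3 + 25 + (⅓)*25²))*(-56) = (-99 + (-10/3 + 25 + (⅓)*625))*(-56) = (-99 + (-10/3 + 25 + 625/3))*(-56) = (-99 + 230)*(-56) = 131*(-56) = -7336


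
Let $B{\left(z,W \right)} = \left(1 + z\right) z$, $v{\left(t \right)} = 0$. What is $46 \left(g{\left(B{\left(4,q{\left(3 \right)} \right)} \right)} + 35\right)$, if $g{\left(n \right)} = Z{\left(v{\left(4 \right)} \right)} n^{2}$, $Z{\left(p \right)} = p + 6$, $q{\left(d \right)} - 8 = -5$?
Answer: $112010$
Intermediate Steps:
$q{\left(d \right)} = 3$ ($q{\left(d \right)} = 8 - 5 = 3$)
$Z{\left(p \right)} = 6 + p$
$B{\left(z,W \right)} = z \left(1 + z\right)$
$g{\left(n \right)} = 6 n^{2}$ ($g{\left(n \right)} = \left(6 + 0\right) n^{2} = 6 n^{2}$)
$46 \left(g{\left(B{\left(4,q{\left(3 \right)} \right)} \right)} + 35\right) = 46 \left(6 \left(4 \left(1 + 4\right)\right)^{2} + 35\right) = 46 \left(6 \left(4 \cdot 5\right)^{2} + 35\right) = 46 \left(6 \cdot 20^{2} + 35\right) = 46 \left(6 \cdot 400 + 35\right) = 46 \left(2400 + 35\right) = 46 \cdot 2435 = 112010$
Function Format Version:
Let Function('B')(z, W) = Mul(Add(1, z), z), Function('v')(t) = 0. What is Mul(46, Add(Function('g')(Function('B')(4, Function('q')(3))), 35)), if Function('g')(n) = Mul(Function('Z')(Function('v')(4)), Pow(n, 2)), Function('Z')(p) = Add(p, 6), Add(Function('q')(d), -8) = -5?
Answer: 112010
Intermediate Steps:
Function('q')(d) = 3 (Function('q')(d) = Add(8, -5) = 3)
Function('Z')(p) = Add(6, p)
Function('B')(z, W) = Mul(z, Add(1, z))
Function('g')(n) = Mul(6, Pow(n, 2)) (Function('g')(n) = Mul(Add(6, 0), Pow(n, 2)) = Mul(6, Pow(n, 2)))
Mul(46, Add(Function('g')(Function('B')(4, Function('q')(3))), 35)) = Mul(46, Add(Mul(6, Pow(Mul(4, Add(1, 4)), 2)), 35)) = Mul(46, Add(Mul(6, Pow(Mul(4, 5), 2)), 35)) = Mul(46, Add(Mul(6, Pow(20, 2)), 35)) = Mul(46, Add(Mul(6, 400), 35)) = Mul(46, Add(2400, 35)) = Mul(46, 2435) = 112010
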